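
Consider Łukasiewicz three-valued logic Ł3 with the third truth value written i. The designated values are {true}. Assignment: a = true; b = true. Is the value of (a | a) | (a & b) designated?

a | a = true | true = true
a & b = true & true = true
(a | a) | (a & b) = true | true = true
true ∈ {true}.

Yes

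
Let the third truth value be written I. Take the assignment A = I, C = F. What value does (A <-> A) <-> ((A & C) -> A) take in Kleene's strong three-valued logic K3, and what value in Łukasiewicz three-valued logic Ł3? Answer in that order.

In Kleene's strong three-valued logic K3: A <-> A = I <-> I = I
A & C = I & F = F
(A & C) -> A = F -> I = T  [~F | I]
(A <-> A) <-> ((A & C) -> A) = I <-> T = I
In Łukasiewicz three-valued logic Ł3: A <-> A = I <-> I = T  [1 − |½−½|]
A & C = I & F = F
(A & C) -> A = F -> I = T
(A <-> A) <-> ((A & C) -> A) = T <-> T = T
They differ because Kleene's strong three-valued logic K3 and Łukasiewicz three-valued logic Ł3 treat I differently under implication.

I; T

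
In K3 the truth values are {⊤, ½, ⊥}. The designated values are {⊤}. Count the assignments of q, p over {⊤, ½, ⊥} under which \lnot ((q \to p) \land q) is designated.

4

Designated under: (q=⊤, p=⊥); (q=⊥, p=⊤); (q=⊥, p=½); (q=⊥, p=⊥).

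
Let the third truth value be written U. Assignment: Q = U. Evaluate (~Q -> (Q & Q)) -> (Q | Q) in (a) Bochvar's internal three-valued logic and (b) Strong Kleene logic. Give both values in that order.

U; U

In Bochvar's internal three-valued logic: ~Q = ~U = U
Q & Q = U & U = U
~Q -> (Q & Q) = U -> U = U  [any arg is the third value ⇒ result is the third value]
Q | Q = U | U = U
(~Q -> (Q & Q)) -> (Q | Q) = U -> U = U
In Strong Kleene logic: ~Q = ~U = U
Q & Q = U & U = U
~Q -> (Q & Q) = U -> U = U
Q | Q = U | U = U
(~Q -> (Q & Q)) -> (Q | Q) = U -> U = U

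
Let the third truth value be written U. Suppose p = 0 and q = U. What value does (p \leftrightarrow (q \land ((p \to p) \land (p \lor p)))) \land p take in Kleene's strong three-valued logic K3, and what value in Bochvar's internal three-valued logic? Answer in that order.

0; U

In Kleene's strong three-valued logic K3: p \to p = 0 \to 0 = 1
p \lor p = 0 \lor 0 = 0
(p \to p) \land (p \lor p) = 1 \land 0 = 0
q \land ((p \to p) \land (p \lor p)) = U \land 0 = 0
p \leftrightarrow (q \land ((p \to p) \land (p \lor p))) = 0 \leftrightarrow 0 = 1
(p \leftrightarrow (q \land ((p \to p) \land (p \lor p)))) \land p = 1 \land 0 = 0
In Bochvar's internal three-valued logic: p \to p = 0 \to 0 = 1
p \lor p = 0 \lor 0 = 0
(p \to p) \land (p \lor p) = 1 \land 0 = 0
q \land ((p \to p) \land (p \lor p)) = U \land 0 = U
p \leftrightarrow (q \land ((p \to p) \land (p \lor p))) = 0 \leftrightarrow U = U
(p \leftrightarrow (q \land ((p \to p) \land (p \lor p)))) \land p = U \land 0 = U
They differ because Kleene's strong three-valued logic K3 and Bochvar's internal three-valued logic treat U differently under the binary connectives.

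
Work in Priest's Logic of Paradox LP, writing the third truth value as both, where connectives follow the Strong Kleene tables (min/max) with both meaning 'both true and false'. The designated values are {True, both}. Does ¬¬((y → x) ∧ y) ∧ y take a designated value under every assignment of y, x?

Countermodel: y=True, x=False gives False, which is not designated.

No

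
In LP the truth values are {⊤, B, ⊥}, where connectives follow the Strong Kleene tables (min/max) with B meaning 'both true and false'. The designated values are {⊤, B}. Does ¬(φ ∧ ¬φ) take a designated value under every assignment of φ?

Every assignment of φ over {⊤, B, ⊥} gives a value in {⊤, B}.
In particular, with φ=B: ¬(φ ∧ ¬φ) = B.

Yes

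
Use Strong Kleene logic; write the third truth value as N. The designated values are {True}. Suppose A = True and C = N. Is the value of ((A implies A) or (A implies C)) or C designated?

A implies A = True implies True = True
A implies C = True implies N = N
(A implies A) or (A implies C) = True or N = True
((A implies A) or (A implies C)) or C = True or N = True
True ∈ {True}.

Yes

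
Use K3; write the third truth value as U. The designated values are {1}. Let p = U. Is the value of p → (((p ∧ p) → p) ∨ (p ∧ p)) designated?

No

p ∧ p = U ∧ U = U
(p ∧ p) → p = U → U = U  [¬U ∨ U]
p ∧ p = U ∧ U = U
((p ∧ p) → p) ∨ (p ∧ p) = U ∨ U = U
p → (((p ∧ p) → p) ∨ (p ∧ p)) = U → U = U
U ∉ {1}.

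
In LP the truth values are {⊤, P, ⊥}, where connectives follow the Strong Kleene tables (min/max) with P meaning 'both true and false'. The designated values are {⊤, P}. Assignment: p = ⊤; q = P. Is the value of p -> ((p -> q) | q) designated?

p -> q = ⊤ -> P = P  [~⊤ | P]
(p -> q) | q = P | P = P
p -> ((p -> q) | q) = ⊤ -> P = P
P ∈ {⊤, P}.

Yes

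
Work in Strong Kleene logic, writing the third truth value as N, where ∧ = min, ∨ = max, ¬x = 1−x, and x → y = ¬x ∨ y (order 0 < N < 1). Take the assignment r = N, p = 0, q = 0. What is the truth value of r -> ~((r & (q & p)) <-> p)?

N

q & p = 0 & 0 = 0
r & (q & p) = N & 0 = 0
(r & (q & p)) <-> p = 0 <-> 0 = 1
~((r & (q & p)) <-> p) = ~1 = 0
r -> ~((r & (q & p)) <-> p) = N -> 0 = N  [~N | 0]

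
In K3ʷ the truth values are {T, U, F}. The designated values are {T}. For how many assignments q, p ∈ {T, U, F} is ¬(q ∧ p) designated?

3

Designated under: (q=T, p=F); (q=F, p=T); (q=F, p=F).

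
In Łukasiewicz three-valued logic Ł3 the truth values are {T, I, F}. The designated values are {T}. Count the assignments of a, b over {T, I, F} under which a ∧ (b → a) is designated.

Designated under: (a=T, b=T); (a=T, b=I); (a=T, b=F).

3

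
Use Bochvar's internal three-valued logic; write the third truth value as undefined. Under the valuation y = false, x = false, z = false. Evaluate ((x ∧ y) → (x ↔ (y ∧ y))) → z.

x ∧ y = false ∧ false = false
y ∧ y = false ∧ false = false
x ↔ (y ∧ y) = false ↔ false = true
(x ∧ y) → (x ↔ (y ∧ y)) = false → true = true
((x ∧ y) → (x ↔ (y ∧ y))) → z = true → false = false

false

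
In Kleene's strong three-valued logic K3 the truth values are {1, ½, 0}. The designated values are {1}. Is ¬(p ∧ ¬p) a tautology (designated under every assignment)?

Countermodel: p=½ gives ½, which is not designated.

No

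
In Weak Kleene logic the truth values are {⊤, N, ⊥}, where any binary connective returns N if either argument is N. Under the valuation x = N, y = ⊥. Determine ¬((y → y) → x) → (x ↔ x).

y → y = ⊥ → ⊥ = ⊤
(y → y) → x = ⊤ → N = N  [any arg is the third value ⇒ result is the third value]
¬((y → y) → x) = ¬N = N
x ↔ x = N ↔ N = N
¬((y → y) → x) → (x ↔ x) = N → N = N

N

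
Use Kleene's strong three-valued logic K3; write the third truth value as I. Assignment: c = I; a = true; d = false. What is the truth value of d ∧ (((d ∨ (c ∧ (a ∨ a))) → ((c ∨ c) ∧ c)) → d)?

a ∨ a = true ∨ true = true
c ∧ (a ∨ a) = I ∧ true = I
d ∨ (c ∧ (a ∨ a)) = false ∨ I = I
c ∨ c = I ∨ I = I
(c ∨ c) ∧ c = I ∧ I = I
(d ∨ (c ∧ (a ∨ a))) → ((c ∨ c) ∧ c) = I → I = I  [¬I ∨ I]
((d ∨ (c ∧ (a ∨ a))) → ((c ∨ c) ∧ c)) → d = I → false = I
d ∧ (((d ∨ (c ∧ (a ∨ a))) → ((c ∨ c) ∧ c)) → d) = false ∧ I = false

false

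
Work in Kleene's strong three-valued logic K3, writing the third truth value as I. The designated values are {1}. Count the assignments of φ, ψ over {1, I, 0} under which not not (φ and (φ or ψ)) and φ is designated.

3

Designated under: (φ=1, ψ=1); (φ=1, ψ=I); (φ=1, ψ=0).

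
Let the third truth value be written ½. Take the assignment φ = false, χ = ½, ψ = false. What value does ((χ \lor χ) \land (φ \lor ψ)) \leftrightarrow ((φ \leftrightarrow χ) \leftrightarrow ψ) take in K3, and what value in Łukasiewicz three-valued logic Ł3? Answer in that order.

½; ½

In K3: χ \lor χ = ½ \lor ½ = ½
φ \lor ψ = false \lor false = false
(χ \lor χ) \land (φ \lor ψ) = ½ \land false = false
φ \leftrightarrow χ = false \leftrightarrow ½ = ½
(φ \leftrightarrow χ) \leftrightarrow ψ = ½ \leftrightarrow false = ½
((χ \lor χ) \land (φ \lor ψ)) \leftrightarrow ((φ \leftrightarrow χ) \leftrightarrow ψ) = false \leftrightarrow ½ = ½
In Łukasiewicz three-valued logic Ł3: χ \lor χ = ½ \lor ½ = ½
φ \lor ψ = false \lor false = false
(χ \lor χ) \land (φ \lor ψ) = ½ \land false = false
φ \leftrightarrow χ = false \leftrightarrow ½ = ½  [1 − |0−½|]
(φ \leftrightarrow χ) \leftrightarrow ψ = ½ \leftrightarrow false = ½
((χ \lor χ) \land (φ \lor ψ)) \leftrightarrow ((φ \leftrightarrow χ) \leftrightarrow ψ) = false \leftrightarrow ½ = ½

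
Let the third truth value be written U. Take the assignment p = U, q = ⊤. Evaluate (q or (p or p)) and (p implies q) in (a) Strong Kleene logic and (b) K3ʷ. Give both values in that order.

⊤; U

In Strong Kleene logic: p or p = U or U = U
q or (p or p) = ⊤ or U = ⊤
p implies q = U implies ⊤ = ⊤  [not U or ⊤]
(q or (p or p)) and (p implies q) = ⊤ and ⊤ = ⊤
In K3ʷ: p or p = U or U = U
q or (p or p) = ⊤ or U = U
p implies q = U implies ⊤ = U  [any arg is the third value ⇒ result is the third value]
(q or (p or p)) and (p implies q) = U and U = U
They differ because Strong Kleene logic and K3ʷ treat U differently under the binary connectives.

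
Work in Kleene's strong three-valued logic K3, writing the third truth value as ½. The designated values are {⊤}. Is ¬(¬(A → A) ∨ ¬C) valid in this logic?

Countermodel: A=⊤, C=½ gives ½, which is not designated.

No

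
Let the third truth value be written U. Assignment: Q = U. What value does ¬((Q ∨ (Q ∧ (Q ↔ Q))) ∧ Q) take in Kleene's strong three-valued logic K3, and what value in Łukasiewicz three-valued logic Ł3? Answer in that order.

In Kleene's strong three-valued logic K3: Q ↔ Q = U ↔ U = U
Q ∧ (Q ↔ Q) = U ∧ U = U
Q ∨ (Q ∧ (Q ↔ Q)) = U ∨ U = U
(Q ∨ (Q ∧ (Q ↔ Q))) ∧ Q = U ∧ U = U
¬((Q ∨ (Q ∧ (Q ↔ Q))) ∧ Q) = ¬U = U
In Łukasiewicz three-valued logic Ł3: Q ↔ Q = U ↔ U = true
Q ∧ (Q ↔ Q) = U ∧ true = U
Q ∨ (Q ∧ (Q ↔ Q)) = U ∨ U = U
(Q ∨ (Q ∧ (Q ↔ Q))) ∧ Q = U ∧ U = U
¬((Q ∨ (Q ∧ (Q ↔ Q))) ∧ Q) = ¬U = U

U; U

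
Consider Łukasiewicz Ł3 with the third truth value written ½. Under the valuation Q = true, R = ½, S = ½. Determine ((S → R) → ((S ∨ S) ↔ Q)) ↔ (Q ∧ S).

true

S → R = ½ → ½ = true  [min(1, 1−½+½)]
S ∨ S = ½ ∨ ½ = ½
(S ∨ S) ↔ Q = ½ ↔ true = ½
(S → R) → ((S ∨ S) ↔ Q) = true → ½ = ½
Q ∧ S = true ∧ ½ = ½
((S → R) → ((S ∨ S) ↔ Q)) ↔ (Q ∧ S) = ½ ↔ ½ = true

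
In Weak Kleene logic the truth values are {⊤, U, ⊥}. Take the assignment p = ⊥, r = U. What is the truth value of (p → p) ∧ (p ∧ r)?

U

p → p = ⊥ → ⊥ = ⊤
p ∧ r = ⊥ ∧ U = U
(p → p) ∧ (p ∧ r) = ⊤ ∧ U = U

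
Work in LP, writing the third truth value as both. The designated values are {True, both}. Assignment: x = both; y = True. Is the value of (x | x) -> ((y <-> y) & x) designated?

Yes

x | x = both | both = both
y <-> y = True <-> True = True
(y <-> y) & x = True & both = both
(x | x) -> ((y <-> y) & x) = both -> both = both
both ∈ {True, both}.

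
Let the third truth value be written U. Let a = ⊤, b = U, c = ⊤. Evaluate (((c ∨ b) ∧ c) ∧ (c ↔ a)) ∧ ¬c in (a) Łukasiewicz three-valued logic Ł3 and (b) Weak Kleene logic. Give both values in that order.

In Łukasiewicz three-valued logic Ł3: c ∨ b = ⊤ ∨ U = ⊤
(c ∨ b) ∧ c = ⊤ ∧ ⊤ = ⊤
c ↔ a = ⊤ ↔ ⊤ = ⊤
((c ∨ b) ∧ c) ∧ (c ↔ a) = ⊤ ∧ ⊤ = ⊤
¬c = ¬⊤ = ⊥
(((c ∨ b) ∧ c) ∧ (c ↔ a)) ∧ ¬c = ⊤ ∧ ⊥ = ⊥
In Weak Kleene logic: c ∨ b = ⊤ ∨ U = U
(c ∨ b) ∧ c = U ∧ ⊤ = U
c ↔ a = ⊤ ↔ ⊤ = ⊤
((c ∨ b) ∧ c) ∧ (c ↔ a) = U ∧ ⊤ = U
¬c = ¬⊤ = ⊥
(((c ∨ b) ∧ c) ∧ (c ↔ a)) ∧ ¬c = U ∧ ⊥ = U
They differ because Łukasiewicz three-valued logic Ł3 and Weak Kleene logic treat U differently under the binary connectives.

⊥; U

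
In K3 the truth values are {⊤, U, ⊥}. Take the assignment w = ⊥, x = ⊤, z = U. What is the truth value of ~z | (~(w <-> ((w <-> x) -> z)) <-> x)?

⊤

~z = ~U = U
w <-> x = ⊥ <-> ⊤ = ⊥
(w <-> x) -> z = ⊥ -> U = ⊤
w <-> ((w <-> x) -> z) = ⊥ <-> ⊤ = ⊥
~(w <-> ((w <-> x) -> z)) = ~⊥ = ⊤
~(w <-> ((w <-> x) -> z)) <-> x = ⊤ <-> ⊤ = ⊤
~z | (~(w <-> ((w <-> x) -> z)) <-> x) = U | ⊤ = ⊤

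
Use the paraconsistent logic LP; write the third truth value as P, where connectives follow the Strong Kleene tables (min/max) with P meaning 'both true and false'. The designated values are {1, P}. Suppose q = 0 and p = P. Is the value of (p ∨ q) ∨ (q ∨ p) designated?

Yes

p ∨ q = P ∨ 0 = P
q ∨ p = 0 ∨ P = P
(p ∨ q) ∨ (q ∨ p) = P ∨ P = P
P ∈ {1, P}.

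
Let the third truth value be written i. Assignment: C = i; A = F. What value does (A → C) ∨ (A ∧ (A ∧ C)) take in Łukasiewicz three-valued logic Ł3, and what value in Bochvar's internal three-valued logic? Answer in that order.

In Łukasiewicz three-valued logic Ł3: A → C = F → i = T  [min(1, 1−0+½)]
A ∧ C = F ∧ i = F
A ∧ (A ∧ C) = F ∧ F = F
(A → C) ∨ (A ∧ (A ∧ C)) = T ∨ F = T
In Bochvar's internal three-valued logic: A → C = F → i = i
A ∧ C = F ∧ i = i
A ∧ (A ∧ C) = F ∧ i = i
(A → C) ∨ (A ∧ (A ∧ C)) = i ∨ i = i
They differ because Łukasiewicz three-valued logic Ł3 and Bochvar's internal three-valued logic treat i differently under the binary connectives.

T; i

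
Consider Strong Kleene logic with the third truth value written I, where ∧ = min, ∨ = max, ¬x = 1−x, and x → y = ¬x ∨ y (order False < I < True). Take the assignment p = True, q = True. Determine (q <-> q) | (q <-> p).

True

q <-> q = True <-> True = True
q <-> p = True <-> True = True
(q <-> q) | (q <-> p) = True | True = True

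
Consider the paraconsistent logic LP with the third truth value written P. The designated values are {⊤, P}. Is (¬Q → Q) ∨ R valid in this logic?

Countermodel: Q=⊥, R=⊥ gives ⊥, which is not designated.

No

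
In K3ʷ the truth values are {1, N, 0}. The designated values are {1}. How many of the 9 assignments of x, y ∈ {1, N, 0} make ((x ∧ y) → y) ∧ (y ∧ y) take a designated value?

2

Designated under: (x=1, y=1); (x=0, y=1).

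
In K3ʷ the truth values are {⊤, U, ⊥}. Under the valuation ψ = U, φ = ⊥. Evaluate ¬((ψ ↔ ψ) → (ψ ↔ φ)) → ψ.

ψ ↔ ψ = U ↔ U = U
ψ ↔ φ = U ↔ ⊥ = U
(ψ ↔ ψ) → (ψ ↔ φ) = U → U = U  [any arg is the third value ⇒ result is the third value]
¬((ψ ↔ ψ) → (ψ ↔ φ)) = ¬U = U
¬((ψ ↔ ψ) → (ψ ↔ φ)) → ψ = U → U = U

U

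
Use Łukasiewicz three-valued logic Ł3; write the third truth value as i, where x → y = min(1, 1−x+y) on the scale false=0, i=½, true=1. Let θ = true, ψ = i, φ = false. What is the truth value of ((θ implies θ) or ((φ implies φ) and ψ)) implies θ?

true

θ implies θ = true implies true = true
φ implies φ = false implies false = true
(φ implies φ) and ψ = true and i = i
(θ implies θ) or ((φ implies φ) and ψ) = true or i = true
((θ implies θ) or ((φ implies φ) and ψ)) implies θ = true implies true = true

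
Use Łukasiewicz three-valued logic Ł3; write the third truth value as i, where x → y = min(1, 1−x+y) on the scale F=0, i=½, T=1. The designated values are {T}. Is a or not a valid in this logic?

No

Countermodel: a=i gives i, which is not designated.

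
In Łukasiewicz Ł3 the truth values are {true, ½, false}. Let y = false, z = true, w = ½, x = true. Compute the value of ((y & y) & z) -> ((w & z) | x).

y & y = false & false = false
(y & y) & z = false & true = false
w & z = ½ & true = ½
(w & z) | x = ½ | true = true
((y & y) & z) -> ((w & z) | x) = false -> true = true

true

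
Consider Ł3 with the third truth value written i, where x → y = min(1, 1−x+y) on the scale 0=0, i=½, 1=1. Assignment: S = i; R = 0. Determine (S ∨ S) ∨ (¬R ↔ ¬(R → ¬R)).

i

S ∨ S = i ∨ i = i
¬R = ¬0 = 1
¬R = ¬0 = 1
R → ¬R = 0 → 1 = 1
¬(R → ¬R) = ¬1 = 0
¬R ↔ ¬(R → ¬R) = 1 ↔ 0 = 0
(S ∨ S) ∨ (¬R ↔ ¬(R → ¬R)) = i ∨ 0 = i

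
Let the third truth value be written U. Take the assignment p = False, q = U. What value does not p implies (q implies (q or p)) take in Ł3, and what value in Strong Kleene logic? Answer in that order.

True; U

In Ł3: not p = not False = True
q or p = U or False = U
q implies (q or p) = U implies U = True  [min(1, 1−½+½)]
not p implies (q implies (q or p)) = True implies True = True
In Strong Kleene logic: not p = not False = True
q or p = U or False = U
q implies (q or p) = U implies U = U
not p implies (q implies (q or p)) = True implies U = U
They differ because Ł3 and Strong Kleene logic treat U differently under implication.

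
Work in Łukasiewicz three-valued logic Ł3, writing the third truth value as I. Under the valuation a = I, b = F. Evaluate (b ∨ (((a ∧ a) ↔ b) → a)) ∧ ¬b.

a ∧ a = I ∧ I = I
(a ∧ a) ↔ b = I ↔ F = I  [1 − |½−0|]
((a ∧ a) ↔ b) → a = I → I = T
b ∨ (((a ∧ a) ↔ b) → a) = F ∨ T = T
¬b = ¬F = T
(b ∨ (((a ∧ a) ↔ b) → a)) ∧ ¬b = T ∧ T = T

T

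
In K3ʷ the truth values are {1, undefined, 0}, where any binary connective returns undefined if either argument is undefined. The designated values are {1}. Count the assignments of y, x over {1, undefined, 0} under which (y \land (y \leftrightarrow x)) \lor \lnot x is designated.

Designated under: (y=1, x=1); (y=1, x=0); (y=0, x=0).

3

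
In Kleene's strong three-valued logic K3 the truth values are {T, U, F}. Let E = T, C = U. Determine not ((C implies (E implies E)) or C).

F

E implies E = T implies T = T
C implies (E implies E) = U implies T = T  [not U or T]
(C implies (E implies E)) or C = T or U = T
not ((C implies (E implies E)) or C) = not T = F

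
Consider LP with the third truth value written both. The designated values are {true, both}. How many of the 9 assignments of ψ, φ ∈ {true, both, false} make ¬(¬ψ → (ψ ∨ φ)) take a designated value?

4

Designated under: (ψ=both, φ=both); (ψ=both, φ=false); (ψ=false, φ=both); (ψ=false, φ=false).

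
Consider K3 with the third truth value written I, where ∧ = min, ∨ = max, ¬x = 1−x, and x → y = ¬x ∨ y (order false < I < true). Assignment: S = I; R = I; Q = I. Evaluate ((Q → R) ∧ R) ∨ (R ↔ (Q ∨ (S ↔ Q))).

I

Q → R = I → I = I
(Q → R) ∧ R = I ∧ I = I
S ↔ Q = I ↔ I = I
Q ∨ (S ↔ Q) = I ∨ I = I
R ↔ (Q ∨ (S ↔ Q)) = I ↔ I = I
((Q → R) ∧ R) ∨ (R ↔ (Q ∨ (S ↔ Q))) = I ∨ I = I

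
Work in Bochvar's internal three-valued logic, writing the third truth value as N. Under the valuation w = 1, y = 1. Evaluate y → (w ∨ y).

1

w ∨ y = 1 ∨ 1 = 1
y → (w ∨ y) = 1 → 1 = 1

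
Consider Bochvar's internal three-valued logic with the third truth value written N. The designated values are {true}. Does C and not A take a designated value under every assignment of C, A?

No

Countermodel: C=true, A=true gives false, which is not designated.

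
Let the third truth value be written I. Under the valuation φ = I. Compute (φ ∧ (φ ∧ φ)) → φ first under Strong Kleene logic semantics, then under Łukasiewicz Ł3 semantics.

In Strong Kleene logic: φ ∧ φ = I ∧ I = I
φ ∧ (φ ∧ φ) = I ∧ I = I
(φ ∧ (φ ∧ φ)) → φ = I → I = I  [¬I ∨ I]
In Łukasiewicz Ł3: φ ∧ φ = I ∧ I = I
φ ∧ (φ ∧ φ) = I ∧ I = I
(φ ∧ (φ ∧ φ)) → φ = I → I = ⊤
They differ because Strong Kleene logic and Łukasiewicz Ł3 treat I differently under implication.

I; ⊤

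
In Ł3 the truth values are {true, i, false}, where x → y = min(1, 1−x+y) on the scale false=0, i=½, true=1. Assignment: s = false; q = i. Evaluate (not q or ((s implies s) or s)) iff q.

i

not q = not i = i
s implies s = false implies false = true
(s implies s) or s = true or false = true
not q or ((s implies s) or s) = i or true = true
(not q or ((s implies s) or s)) iff q = true iff i = i  [1 − |1−½|]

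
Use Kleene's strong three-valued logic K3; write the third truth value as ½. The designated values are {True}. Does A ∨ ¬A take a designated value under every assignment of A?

No

Countermodel: A=½ gives ½, which is not designated.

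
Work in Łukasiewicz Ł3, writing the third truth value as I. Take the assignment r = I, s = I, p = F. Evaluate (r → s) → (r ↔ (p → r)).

I

r → s = I → I = T  [min(1, 1−½+½)]
p → r = F → I = T
r ↔ (p → r) = I ↔ T = I
(r → s) → (r ↔ (p → r)) = T → I = I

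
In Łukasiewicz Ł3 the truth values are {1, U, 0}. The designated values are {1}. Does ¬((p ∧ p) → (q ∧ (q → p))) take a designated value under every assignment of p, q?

No

Countermodel: p=1, q=1 gives 0, which is not designated.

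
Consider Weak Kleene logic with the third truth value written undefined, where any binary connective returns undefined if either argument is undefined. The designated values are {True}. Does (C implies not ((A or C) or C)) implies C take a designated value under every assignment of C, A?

Countermodel: C=True, A=undefined gives undefined, which is not designated.

No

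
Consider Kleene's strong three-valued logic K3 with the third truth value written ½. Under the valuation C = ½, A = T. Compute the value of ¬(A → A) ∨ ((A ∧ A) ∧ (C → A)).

A → A = T → T = T
¬(A → A) = ¬T = F
A ∧ A = T ∧ T = T
C → A = ½ → T = T  [¬½ ∨ T]
(A ∧ A) ∧ (C → A) = T ∧ T = T
¬(A → A) ∨ ((A ∧ A) ∧ (C → A)) = F ∨ T = T

T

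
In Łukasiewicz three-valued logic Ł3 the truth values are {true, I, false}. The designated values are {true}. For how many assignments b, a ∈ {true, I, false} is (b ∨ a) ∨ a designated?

Of the 9 assignments, 5 give a value in {true}.

5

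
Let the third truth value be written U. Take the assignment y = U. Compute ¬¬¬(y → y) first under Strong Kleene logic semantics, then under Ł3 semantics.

U; False

In Strong Kleene logic: y → y = U → U = U
¬(y → y) = ¬U = U
¬¬(y → y) = ¬U = U
¬¬¬(y → y) = ¬U = U
In Ł3: y → y = U → U = True  [min(1, 1−½+½)]
¬(y → y) = ¬True = False
¬¬(y → y) = ¬False = True
¬¬¬(y → y) = ¬True = False
They differ because Strong Kleene logic and Ł3 treat U differently under implication.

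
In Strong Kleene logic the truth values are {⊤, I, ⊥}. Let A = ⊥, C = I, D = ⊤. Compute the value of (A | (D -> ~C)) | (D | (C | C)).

~C = ~I = I
D -> ~C = ⊤ -> I = I  [~⊤ | I]
A | (D -> ~C) = ⊥ | I = I
C | C = I | I = I
D | (C | C) = ⊤ | I = ⊤
(A | (D -> ~C)) | (D | (C | C)) = I | ⊤ = ⊤

⊤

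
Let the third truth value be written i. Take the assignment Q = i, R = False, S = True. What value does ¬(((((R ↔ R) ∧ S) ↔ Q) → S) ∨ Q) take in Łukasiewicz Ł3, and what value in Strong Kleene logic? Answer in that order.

In Łukasiewicz Ł3: R ↔ R = False ↔ False = True
(R ↔ R) ∧ S = True ∧ True = True
((R ↔ R) ∧ S) ↔ Q = True ↔ i = i
(((R ↔ R) ∧ S) ↔ Q) → S = i → True = True
((((R ↔ R) ∧ S) ↔ Q) → S) ∨ Q = True ∨ i = True
¬(((((R ↔ R) ∧ S) ↔ Q) → S) ∨ Q) = ¬True = False
In Strong Kleene logic: R ↔ R = False ↔ False = True
(R ↔ R) ∧ S = True ∧ True = True
((R ↔ R) ∧ S) ↔ Q = True ↔ i = i
(((R ↔ R) ∧ S) ↔ Q) → S = i → True = True  [¬i ∨ True]
((((R ↔ R) ∧ S) ↔ Q) → S) ∨ Q = True ∨ i = True
¬(((((R ↔ R) ∧ S) ↔ Q) → S) ∨ Q) = ¬True = False

False; False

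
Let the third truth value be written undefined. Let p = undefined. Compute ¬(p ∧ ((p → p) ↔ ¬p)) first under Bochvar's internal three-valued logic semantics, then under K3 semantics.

In Bochvar's internal three-valued logic: p → p = undefined → undefined = undefined
¬p = ¬undefined = undefined
(p → p) ↔ ¬p = undefined ↔ undefined = undefined
p ∧ ((p → p) ↔ ¬p) = undefined ∧ undefined = undefined
¬(p ∧ ((p → p) ↔ ¬p)) = ¬undefined = undefined
In K3: p → p = undefined → undefined = undefined  [¬undefined ∨ undefined]
¬p = ¬undefined = undefined
(p → p) ↔ ¬p = undefined ↔ undefined = undefined
p ∧ ((p → p) ↔ ¬p) = undefined ∧ undefined = undefined
¬(p ∧ ((p → p) ↔ ¬p)) = ¬undefined = undefined

undefined; undefined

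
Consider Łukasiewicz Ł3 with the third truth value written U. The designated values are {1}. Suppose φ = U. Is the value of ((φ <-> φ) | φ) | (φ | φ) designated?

φ <-> φ = U <-> U = 1  [1 − |½−½|]
(φ <-> φ) | φ = 1 | U = 1
φ | φ = U | U = U
((φ <-> φ) | φ) | (φ | φ) = 1 | U = 1
1 ∈ {1}.

Yes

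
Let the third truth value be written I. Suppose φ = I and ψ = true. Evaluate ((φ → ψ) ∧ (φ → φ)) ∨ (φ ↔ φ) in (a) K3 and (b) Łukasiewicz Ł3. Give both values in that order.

I; true

In K3: φ → ψ = I → true = true  [¬I ∨ true]
φ → φ = I → I = I
(φ → ψ) ∧ (φ → φ) = true ∧ I = I
φ ↔ φ = I ↔ I = I
((φ → ψ) ∧ (φ → φ)) ∨ (φ ↔ φ) = I ∨ I = I
In Łukasiewicz Ł3: φ → ψ = I → true = true  [min(1, 1−½+1)]
φ → φ = I → I = true
(φ → ψ) ∧ (φ → φ) = true ∧ true = true
φ ↔ φ = I ↔ I = true
((φ → ψ) ∧ (φ → φ)) ∨ (φ ↔ φ) = true ∨ true = true
They differ because K3 and Łukasiewicz Ł3 treat I differently under implication.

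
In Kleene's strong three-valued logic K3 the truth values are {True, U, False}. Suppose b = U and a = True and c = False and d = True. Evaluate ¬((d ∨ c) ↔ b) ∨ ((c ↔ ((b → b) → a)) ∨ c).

d ∨ c = True ∨ False = True
(d ∨ c) ↔ b = True ↔ U = U
¬((d ∨ c) ↔ b) = ¬U = U
b → b = U → U = U
(b → b) → a = U → True = True
c ↔ ((b → b) → a) = False ↔ True = False
(c ↔ ((b → b) → a)) ∨ c = False ∨ False = False
¬((d ∨ c) ↔ b) ∨ ((c ↔ ((b → b) → a)) ∨ c) = U ∨ False = U

U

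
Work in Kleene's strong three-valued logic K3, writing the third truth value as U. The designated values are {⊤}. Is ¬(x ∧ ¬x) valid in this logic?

No

Countermodel: x=U gives U, which is not designated.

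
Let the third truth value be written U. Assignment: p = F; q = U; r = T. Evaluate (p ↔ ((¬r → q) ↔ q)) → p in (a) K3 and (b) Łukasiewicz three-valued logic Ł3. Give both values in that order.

U; U

In K3: ¬r = ¬T = F
¬r → q = F → U = T  [¬F ∨ U]
(¬r → q) ↔ q = T ↔ U = U
p ↔ ((¬r → q) ↔ q) = F ↔ U = U
(p ↔ ((¬r → q) ↔ q)) → p = U → F = U
In Łukasiewicz three-valued logic Ł3: ¬r = ¬T = F
¬r → q = F → U = T  [min(1, 1−0+½)]
(¬r → q) ↔ q = T ↔ U = U
p ↔ ((¬r → q) ↔ q) = F ↔ U = U
(p ↔ ((¬r → q) ↔ q)) → p = U → F = U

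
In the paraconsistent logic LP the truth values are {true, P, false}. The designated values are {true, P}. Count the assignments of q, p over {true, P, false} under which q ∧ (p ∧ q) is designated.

Designated under: (q=true, p=true); (q=true, p=P); (q=P, p=true); (q=P, p=P).

4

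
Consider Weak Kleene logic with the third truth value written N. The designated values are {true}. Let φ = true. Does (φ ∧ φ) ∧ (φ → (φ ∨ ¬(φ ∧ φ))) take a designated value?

φ ∧ φ = true ∧ true = true
φ ∧ φ = true ∧ true = true
¬(φ ∧ φ) = ¬true = false
φ ∨ ¬(φ ∧ φ) = true ∨ false = true
φ → (φ ∨ ¬(φ ∧ φ)) = true → true = true
(φ ∧ φ) ∧ (φ → (φ ∨ ¬(φ ∧ φ))) = true ∧ true = true
true ∈ {true}.

Yes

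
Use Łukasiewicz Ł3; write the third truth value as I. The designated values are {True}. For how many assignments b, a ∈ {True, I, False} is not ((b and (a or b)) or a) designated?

1

Designated under: (b=False, a=False).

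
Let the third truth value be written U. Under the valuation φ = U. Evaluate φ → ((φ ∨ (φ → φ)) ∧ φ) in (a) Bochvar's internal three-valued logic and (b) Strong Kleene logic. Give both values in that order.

U; U

In Bochvar's internal three-valued logic: φ → φ = U → U = U  [any arg is the third value ⇒ result is the third value]
φ ∨ (φ → φ) = U ∨ U = U
(φ ∨ (φ → φ)) ∧ φ = U ∧ U = U
φ → ((φ ∨ (φ → φ)) ∧ φ) = U → U = U
In Strong Kleene logic: φ → φ = U → U = U
φ ∨ (φ → φ) = U ∨ U = U
(φ ∨ (φ → φ)) ∧ φ = U ∧ U = U
φ → ((φ ∨ (φ → φ)) ∧ φ) = U → U = U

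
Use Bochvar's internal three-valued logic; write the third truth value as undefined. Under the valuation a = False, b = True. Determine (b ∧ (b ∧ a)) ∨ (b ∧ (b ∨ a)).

b ∧ a = True ∧ False = False
b ∧ (b ∧ a) = True ∧ False = False
b ∨ a = True ∨ False = True
b ∧ (b ∨ a) = True ∧ True = True
(b ∧ (b ∧ a)) ∨ (b ∧ (b ∨ a)) = False ∨ True = True

True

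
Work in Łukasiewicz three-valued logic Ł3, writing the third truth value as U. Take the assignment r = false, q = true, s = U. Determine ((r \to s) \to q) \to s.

U

r \to s = false \to U = true  [min(1, 1−0+½)]
(r \to s) \to q = true \to true = true
((r \to s) \to q) \to s = true \to U = U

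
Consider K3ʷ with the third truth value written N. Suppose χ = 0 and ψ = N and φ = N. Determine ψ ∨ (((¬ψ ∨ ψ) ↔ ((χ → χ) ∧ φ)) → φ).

N

¬ψ = ¬N = N
¬ψ ∨ ψ = N ∨ N = N
χ → χ = 0 → 0 = 1
(χ → χ) ∧ φ = 1 ∧ N = N
(¬ψ ∨ ψ) ↔ ((χ → χ) ∧ φ) = N ↔ N = N
((¬ψ ∨ ψ) ↔ ((χ → χ) ∧ φ)) → φ = N → N = N  [any arg is the third value ⇒ result is the third value]
ψ ∨ (((¬ψ ∨ ψ) ↔ ((χ → χ) ∧ φ)) → φ) = N ∨ N = N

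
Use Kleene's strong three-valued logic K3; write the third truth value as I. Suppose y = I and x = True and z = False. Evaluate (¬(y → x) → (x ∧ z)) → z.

False

y → x = I → True = True
¬(y → x) = ¬True = False
x ∧ z = True ∧ False = False
¬(y → x) → (x ∧ z) = False → False = True
(¬(y → x) → (x ∧ z)) → z = True → False = False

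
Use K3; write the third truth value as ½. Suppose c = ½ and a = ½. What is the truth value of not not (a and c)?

½

a and c = ½ and ½ = ½
not (a and c) = not ½ = ½
not not (a and c) = not ½ = ½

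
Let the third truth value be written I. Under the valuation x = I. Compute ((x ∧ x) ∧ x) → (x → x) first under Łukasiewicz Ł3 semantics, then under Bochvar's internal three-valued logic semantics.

In Łukasiewicz Ł3: x ∧ x = I ∧ I = I
(x ∧ x) ∧ x = I ∧ I = I
x → x = I → I = true
((x ∧ x) ∧ x) → (x → x) = I → true = true
In Bochvar's internal three-valued logic: x ∧ x = I ∧ I = I
(x ∧ x) ∧ x = I ∧ I = I
x → x = I → I = I
((x ∧ x) ∧ x) → (x → x) = I → I = I
They differ because Łukasiewicz Ł3 and Bochvar's internal three-valued logic treat I differently under the binary connectives.

true; I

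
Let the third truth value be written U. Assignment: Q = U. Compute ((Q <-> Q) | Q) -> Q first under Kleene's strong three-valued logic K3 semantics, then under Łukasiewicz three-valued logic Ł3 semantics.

In Kleene's strong three-valued logic K3: Q <-> Q = U <-> U = U
(Q <-> Q) | Q = U | U = U
((Q <-> Q) | Q) -> Q = U -> U = U
In Łukasiewicz three-valued logic Ł3: Q <-> Q = U <-> U = T  [1 − |½−½|]
(Q <-> Q) | Q = T | U = T
((Q <-> Q) | Q) -> Q = T -> U = U

U; U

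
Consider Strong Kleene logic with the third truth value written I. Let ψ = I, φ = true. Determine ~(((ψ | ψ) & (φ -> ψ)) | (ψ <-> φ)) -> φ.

true

ψ | ψ = I | I = I
φ -> ψ = true -> I = I  [~true | I]
(ψ | ψ) & (φ -> ψ) = I & I = I
ψ <-> φ = I <-> true = I
((ψ | ψ) & (φ -> ψ)) | (ψ <-> φ) = I | I = I
~(((ψ | ψ) & (φ -> ψ)) | (ψ <-> φ)) = ~I = I
~(((ψ | ψ) & (φ -> ψ)) | (ψ <-> φ)) -> φ = I -> true = true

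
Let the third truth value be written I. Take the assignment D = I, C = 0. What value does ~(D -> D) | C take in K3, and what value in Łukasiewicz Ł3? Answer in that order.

In K3: D -> D = I -> I = I  [~I | I]
~(D -> D) = ~I = I
~(D -> D) | C = I | 0 = I
In Łukasiewicz Ł3: D -> D = I -> I = 1  [min(1, 1−½+½)]
~(D -> D) = ~1 = 0
~(D -> D) | C = 0 | 0 = 0
They differ because K3 and Łukasiewicz Ł3 treat I differently under implication.

I; 0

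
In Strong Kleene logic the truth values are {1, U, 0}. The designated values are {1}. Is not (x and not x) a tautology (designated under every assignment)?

Countermodel: x=U gives U, which is not designated.

No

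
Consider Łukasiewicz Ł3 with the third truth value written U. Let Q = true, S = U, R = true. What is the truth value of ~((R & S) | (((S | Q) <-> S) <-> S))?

false

R & S = true & U = U
S | Q = U | true = true
(S | Q) <-> S = true <-> U = U  [1 − |1−½|]
((S | Q) <-> S) <-> S = U <-> U = true
(R & S) | (((S | Q) <-> S) <-> S) = U | true = true
~((R & S) | (((S | Q) <-> S) <-> S)) = ~true = false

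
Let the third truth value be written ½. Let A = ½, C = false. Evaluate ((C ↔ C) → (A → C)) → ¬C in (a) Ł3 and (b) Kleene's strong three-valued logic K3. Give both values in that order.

true; true

In Ł3: C ↔ C = false ↔ false = true
A → C = ½ → false = ½  [min(1, 1−½+0)]
(C ↔ C) → (A → C) = true → ½ = ½
¬C = ¬false = true
((C ↔ C) → (A → C)) → ¬C = ½ → true = true
In Kleene's strong three-valued logic K3: C ↔ C = false ↔ false = true
A → C = ½ → false = ½
(C ↔ C) → (A → C) = true → ½ = ½
¬C = ¬false = true
((C ↔ C) → (A → C)) → ¬C = ½ → true = true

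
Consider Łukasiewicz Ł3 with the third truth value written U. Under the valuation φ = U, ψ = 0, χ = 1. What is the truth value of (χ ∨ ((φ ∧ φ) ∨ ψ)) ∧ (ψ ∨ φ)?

U

φ ∧ φ = U ∧ U = U
(φ ∧ φ) ∨ ψ = U ∨ 0 = U
χ ∨ ((φ ∧ φ) ∨ ψ) = 1 ∨ U = 1
ψ ∨ φ = 0 ∨ U = U
(χ ∨ ((φ ∧ φ) ∨ ψ)) ∧ (ψ ∨ φ) = 1 ∧ U = U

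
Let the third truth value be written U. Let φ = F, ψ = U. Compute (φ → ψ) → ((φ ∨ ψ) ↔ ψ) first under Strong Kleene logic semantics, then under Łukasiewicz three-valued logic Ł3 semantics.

U; T

In Strong Kleene logic: φ → ψ = F → U = T
φ ∨ ψ = F ∨ U = U
(φ ∨ ψ) ↔ ψ = U ↔ U = U
(φ → ψ) → ((φ ∨ ψ) ↔ ψ) = T → U = U
In Łukasiewicz three-valued logic Ł3: φ → ψ = F → U = T  [min(1, 1−0+½)]
φ ∨ ψ = F ∨ U = U
(φ ∨ ψ) ↔ ψ = U ↔ U = T
(φ → ψ) → ((φ ∨ ψ) ↔ ψ) = T → T = T
They differ because Strong Kleene logic and Łukasiewicz three-valued logic Ł3 treat U differently under implication.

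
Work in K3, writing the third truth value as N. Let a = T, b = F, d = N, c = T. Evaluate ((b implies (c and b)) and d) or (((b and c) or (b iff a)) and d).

c and b = T and F = F
b implies (c and b) = F implies F = T
(b implies (c and b)) and d = T and N = N
b and c = F and T = F
b iff a = F iff T = F
(b and c) or (b iff a) = F or F = F
((b and c) or (b iff a)) and d = F and N = F
((b implies (c and b)) and d) or (((b and c) or (b iff a)) and d) = N or F = N

N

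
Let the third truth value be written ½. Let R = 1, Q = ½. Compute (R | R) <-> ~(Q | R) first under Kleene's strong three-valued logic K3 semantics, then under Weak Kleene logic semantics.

0; ½

In Kleene's strong three-valued logic K3: R | R = 1 | 1 = 1
Q | R = ½ | 1 = 1
~(Q | R) = ~1 = 0
(R | R) <-> ~(Q | R) = 1 <-> 0 = 0
In Weak Kleene logic: R | R = 1 | 1 = 1
Q | R = ½ | 1 = ½
~(Q | R) = ~½ = ½
(R | R) <-> ~(Q | R) = 1 <-> ½ = ½
They differ because Kleene's strong three-valued logic K3 and Weak Kleene logic treat ½ differently under the binary connectives.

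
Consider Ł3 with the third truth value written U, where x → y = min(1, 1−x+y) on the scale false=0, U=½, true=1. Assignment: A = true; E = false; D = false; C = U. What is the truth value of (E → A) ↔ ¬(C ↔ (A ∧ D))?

U

E → A = false → true = true
A ∧ D = true ∧ false = false
C ↔ (A ∧ D) = U ↔ false = U  [1 − |½−0|]
¬(C ↔ (A ∧ D)) = ¬U = U
(E → A) ↔ ¬(C ↔ (A ∧ D)) = true ↔ U = U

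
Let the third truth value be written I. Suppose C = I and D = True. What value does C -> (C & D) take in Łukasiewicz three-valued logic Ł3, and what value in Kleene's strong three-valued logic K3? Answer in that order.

True; I

In Łukasiewicz three-valued logic Ł3: C & D = I & True = I
C -> (C & D) = I -> I = True  [min(1, 1−½+½)]
In Kleene's strong three-valued logic K3: C & D = I & True = I
C -> (C & D) = I -> I = I
They differ because Łukasiewicz three-valued logic Ł3 and Kleene's strong three-valued logic K3 treat I differently under implication.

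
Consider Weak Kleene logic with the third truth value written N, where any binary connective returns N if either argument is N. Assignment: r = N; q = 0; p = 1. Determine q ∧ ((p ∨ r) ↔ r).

p ∨ r = 1 ∨ N = N
(p ∨ r) ↔ r = N ↔ N = N
q ∧ ((p ∨ r) ↔ r) = 0 ∧ N = N

N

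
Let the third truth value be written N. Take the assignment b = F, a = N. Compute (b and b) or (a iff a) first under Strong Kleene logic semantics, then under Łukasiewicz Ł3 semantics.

N; T

In Strong Kleene logic: b and b = F and F = F
a iff a = N iff N = N
(b and b) or (a iff a) = F or N = N
In Łukasiewicz Ł3: b and b = F and F = F
a iff a = N iff N = T  [1 − |½−½|]
(b and b) or (a iff a) = F or T = T
They differ because Strong Kleene logic and Łukasiewicz Ł3 treat N differently under implication.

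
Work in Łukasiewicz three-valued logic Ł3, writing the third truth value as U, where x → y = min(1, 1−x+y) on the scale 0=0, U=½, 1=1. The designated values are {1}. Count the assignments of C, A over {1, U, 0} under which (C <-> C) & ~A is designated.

Designated under: (C=1, A=0); (C=U, A=0); (C=0, A=0).

3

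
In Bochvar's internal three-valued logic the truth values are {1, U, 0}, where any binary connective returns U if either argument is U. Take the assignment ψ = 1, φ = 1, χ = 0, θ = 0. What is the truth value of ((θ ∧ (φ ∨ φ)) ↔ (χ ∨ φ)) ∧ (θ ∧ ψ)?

0

φ ∨ φ = 1 ∨ 1 = 1
θ ∧ (φ ∨ φ) = 0 ∧ 1 = 0
χ ∨ φ = 0 ∨ 1 = 1
(θ ∧ (φ ∨ φ)) ↔ (χ ∨ φ) = 0 ↔ 1 = 0
θ ∧ ψ = 0 ∧ 1 = 0
((θ ∧ (φ ∨ φ)) ↔ (χ ∨ φ)) ∧ (θ ∧ ψ) = 0 ∧ 0 = 0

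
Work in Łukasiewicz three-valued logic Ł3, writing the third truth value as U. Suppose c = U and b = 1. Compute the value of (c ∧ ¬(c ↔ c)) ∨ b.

1

c ↔ c = U ↔ U = 1
¬(c ↔ c) = ¬1 = 0
c ∧ ¬(c ↔ c) = U ∧ 0 = 0
(c ∧ ¬(c ↔ c)) ∨ b = 0 ∨ 1 = 1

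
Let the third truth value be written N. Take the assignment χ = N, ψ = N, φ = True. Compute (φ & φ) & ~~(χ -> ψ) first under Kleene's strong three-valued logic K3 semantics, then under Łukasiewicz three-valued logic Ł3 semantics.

In Kleene's strong three-valued logic K3: φ & φ = True & True = True
χ -> ψ = N -> N = N  [~N | N]
~(χ -> ψ) = ~N = N
~~(χ -> ψ) = ~N = N
(φ & φ) & ~~(χ -> ψ) = True & N = N
In Łukasiewicz three-valued logic Ł3: φ & φ = True & True = True
χ -> ψ = N -> N = True  [min(1, 1−½+½)]
~(χ -> ψ) = ~True = False
~~(χ -> ψ) = ~False = True
(φ & φ) & ~~(χ -> ψ) = True & True = True
They differ because Kleene's strong three-valued logic K3 and Łukasiewicz three-valued logic Ł3 treat N differently under implication.

N; True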